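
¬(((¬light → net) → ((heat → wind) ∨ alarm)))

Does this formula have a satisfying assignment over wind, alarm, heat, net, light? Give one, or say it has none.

wind = False, alarm = False, heat = True, net = True, light = False

  ¬(((¬light → net) → ((heat → wind) ∨ alarm))) = True
    (¬light → net) → ((heat → wind) ∨ alarm) = False
      ¬light → net = True
        ¬light = True
      (heat → wind) ∨ alarm = False
        heat → wind = False
The formula evaluates to True.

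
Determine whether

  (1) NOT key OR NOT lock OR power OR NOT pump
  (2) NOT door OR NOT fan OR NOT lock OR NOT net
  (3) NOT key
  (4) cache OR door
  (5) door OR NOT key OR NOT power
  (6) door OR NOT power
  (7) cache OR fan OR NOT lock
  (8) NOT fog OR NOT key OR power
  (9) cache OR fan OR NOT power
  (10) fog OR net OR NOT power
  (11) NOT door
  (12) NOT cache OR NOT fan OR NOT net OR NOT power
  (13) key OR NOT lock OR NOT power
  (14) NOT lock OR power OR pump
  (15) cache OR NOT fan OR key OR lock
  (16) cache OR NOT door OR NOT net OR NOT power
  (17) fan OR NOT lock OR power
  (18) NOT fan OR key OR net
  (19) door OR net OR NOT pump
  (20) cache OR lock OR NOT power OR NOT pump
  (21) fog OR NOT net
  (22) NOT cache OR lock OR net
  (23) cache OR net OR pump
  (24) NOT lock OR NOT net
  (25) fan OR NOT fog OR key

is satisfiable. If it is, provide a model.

key = False, net = True, cache = True, lock = False, door = False, fog = True, fan = True, power = False, pump = True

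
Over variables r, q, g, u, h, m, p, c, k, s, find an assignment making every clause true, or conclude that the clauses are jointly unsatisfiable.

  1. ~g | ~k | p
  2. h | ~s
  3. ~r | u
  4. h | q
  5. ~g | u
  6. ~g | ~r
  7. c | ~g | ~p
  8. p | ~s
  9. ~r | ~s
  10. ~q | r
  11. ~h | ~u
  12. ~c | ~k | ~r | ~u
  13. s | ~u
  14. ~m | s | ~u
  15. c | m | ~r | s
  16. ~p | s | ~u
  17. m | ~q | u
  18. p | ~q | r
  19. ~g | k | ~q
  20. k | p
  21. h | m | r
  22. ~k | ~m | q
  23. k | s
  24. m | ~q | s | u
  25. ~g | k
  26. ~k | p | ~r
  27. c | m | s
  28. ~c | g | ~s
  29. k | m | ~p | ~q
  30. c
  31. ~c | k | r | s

Unit clause (c) forces c = True.
Try r = True:
  (~r | u) forces u = True.
  (~g | ~r) forces g = False.
  (~r | ~s) forces s = False.
  clause (s | ~u) is falsified — backtrack.
So r = False.
  then (~q | r) forces q = False.
  then (h | q) forces h = True.
  then (~h | ~u) forces u = False.
  then (~g | u) forces g = False.
  then (~c | g | ~s) forces s = False.
  then (~c | k | r | s) forces k = True.
  then (~k | ~m | q) forces m = False.
Set p = True.
All clauses satisfied.

r=F, q=F, g=F, u=F, h=T, m=F, p=T, c=T, k=T, s=F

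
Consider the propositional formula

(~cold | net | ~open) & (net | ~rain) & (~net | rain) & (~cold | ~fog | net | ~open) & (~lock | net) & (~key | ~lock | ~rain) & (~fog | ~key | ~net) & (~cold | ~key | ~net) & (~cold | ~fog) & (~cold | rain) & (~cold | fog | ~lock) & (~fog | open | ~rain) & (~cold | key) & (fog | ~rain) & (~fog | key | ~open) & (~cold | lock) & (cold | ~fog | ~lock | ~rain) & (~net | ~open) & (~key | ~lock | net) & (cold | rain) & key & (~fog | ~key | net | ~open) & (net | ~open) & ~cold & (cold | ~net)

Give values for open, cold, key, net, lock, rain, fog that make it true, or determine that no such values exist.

Case cold = True:
  Clause (~cold) is falsified — contradiction.
Case cold = False:
  (cold | rain) forces rain = True.
  (net | ~rain) forces net = True.
  Clause (cold | ~net) is falsified — contradiction.
Both cases fail, so the formula is unsatisfiable.

The formula is unsatisfiable.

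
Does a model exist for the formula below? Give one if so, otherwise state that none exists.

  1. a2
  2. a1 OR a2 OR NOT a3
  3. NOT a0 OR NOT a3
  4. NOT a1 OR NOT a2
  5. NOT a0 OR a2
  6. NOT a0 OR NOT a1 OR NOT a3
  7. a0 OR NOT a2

Unit clause (a2) forces a2 = True.
In (NOT a1 OR NOT a2) only NOT a1 is left, so a1 = False.
In (a0 OR NOT a2) only a0 is left, so a0 = True.
In (NOT a0 OR NOT a3) only NOT a3 is left, so a3 = False.
All clauses satisfied.

a0 = True, a1 = False, a2 = True, a3 = False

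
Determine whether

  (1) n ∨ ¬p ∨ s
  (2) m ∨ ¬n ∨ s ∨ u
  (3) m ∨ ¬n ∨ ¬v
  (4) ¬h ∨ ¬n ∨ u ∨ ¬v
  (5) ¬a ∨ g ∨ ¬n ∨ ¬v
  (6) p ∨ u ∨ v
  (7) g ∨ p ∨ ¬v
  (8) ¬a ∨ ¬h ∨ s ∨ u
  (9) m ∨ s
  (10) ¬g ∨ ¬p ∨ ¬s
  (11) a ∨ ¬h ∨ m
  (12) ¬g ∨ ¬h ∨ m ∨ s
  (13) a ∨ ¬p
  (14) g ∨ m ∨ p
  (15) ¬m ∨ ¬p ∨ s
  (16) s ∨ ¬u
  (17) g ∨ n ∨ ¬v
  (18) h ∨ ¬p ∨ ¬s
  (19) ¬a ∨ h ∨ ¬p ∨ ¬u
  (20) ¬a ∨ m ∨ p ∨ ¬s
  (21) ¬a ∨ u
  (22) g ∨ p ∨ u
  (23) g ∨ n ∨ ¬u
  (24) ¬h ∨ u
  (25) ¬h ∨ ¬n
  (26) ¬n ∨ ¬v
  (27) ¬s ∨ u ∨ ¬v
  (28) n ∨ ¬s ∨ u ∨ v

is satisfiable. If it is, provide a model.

Set v = False.
Set h = False.
Set m = False.
  then (m ∨ s) forces s = True.
  then (h ∨ ¬p ∨ ¬s) forces p = False.
  then (¬a ∨ m ∨ p ∨ ¬s) forces a = False.
  then (p ∨ u ∨ v) forces u = True.
  then (g ∨ m ∨ p) forces g = True.
Set n = True.
All clauses satisfied.

v = False; h = False; m = False; p = False; n = True; a = False; g = True; u = True; s = True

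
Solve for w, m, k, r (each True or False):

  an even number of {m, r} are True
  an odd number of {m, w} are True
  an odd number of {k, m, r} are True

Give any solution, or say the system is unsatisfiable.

w: False, m: True, k: True, r: True

{m, r}: 2 true → even ✓
{m, w}: 1 true → odd ✓
{k, m, r}: 3 true → odd ✓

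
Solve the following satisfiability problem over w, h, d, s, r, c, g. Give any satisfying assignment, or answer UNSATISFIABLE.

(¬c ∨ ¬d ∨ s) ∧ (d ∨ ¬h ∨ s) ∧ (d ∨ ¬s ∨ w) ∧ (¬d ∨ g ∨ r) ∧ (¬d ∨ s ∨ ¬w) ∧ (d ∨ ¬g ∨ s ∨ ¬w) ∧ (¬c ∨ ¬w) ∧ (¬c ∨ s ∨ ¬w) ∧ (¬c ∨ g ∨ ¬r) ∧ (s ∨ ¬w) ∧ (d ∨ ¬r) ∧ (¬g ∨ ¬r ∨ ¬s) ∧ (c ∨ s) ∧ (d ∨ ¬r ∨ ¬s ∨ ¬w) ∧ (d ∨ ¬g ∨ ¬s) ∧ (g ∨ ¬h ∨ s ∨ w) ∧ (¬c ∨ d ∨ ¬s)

w = False, h = False, d = False, s = False, r = False, c = True, g = True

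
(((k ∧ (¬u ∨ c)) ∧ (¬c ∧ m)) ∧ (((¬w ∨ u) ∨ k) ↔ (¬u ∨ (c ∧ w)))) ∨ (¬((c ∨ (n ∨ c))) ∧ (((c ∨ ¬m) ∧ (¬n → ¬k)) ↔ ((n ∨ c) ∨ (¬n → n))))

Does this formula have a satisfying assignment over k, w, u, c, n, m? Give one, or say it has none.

k = True, w = False, u = True, c = False, n = False, m = False

  (((k ∧ (¬u ∨ c)) ∧ (¬c ∧ m)) ∧ (((¬w ∨ u) ∨ k) ↔ (¬u ∨ (c ∧ w)))) ∨ (¬((c ∨ (n ∨ c))) ∧ (((c ∨ ¬m) ∧ (¬n → ¬k)) ↔ ((n ∨ c) ∨ (¬n → n)))) = True
    ((k ∧ (¬u ∨ c)) ∧ (¬c ∧ m)) ∧ (((¬w ∨ u) ∨ k) ↔ (¬u ∨ (c ∧ w))) = False
      (k ∧ (¬u ∨ c)) ∧ (¬c ∧ m) = False
        k ∧ (¬u ∨ c) = False
          ¬u ∨ c = False
            ¬u = False
        ¬c ∧ m = False
          ¬c = True
      ((¬w ∨ u) ∨ k) ↔ (¬u ∨ (c ∧ w)) = False
        (¬w ∨ u) ∨ k = True
          ¬w ∨ u = True
            ¬w = True
        ¬u ∨ (c ∧ w) = False
          ¬u = False
          c ∧ w = False
    ¬((c ∨ (n ∨ c))) ∧ (((c ∨ ¬m) ∧ (¬n → ¬k)) ↔ ((n ∨ c) ∨ (¬n → n))) = True
      ¬((c ∨ (n ∨ c))) = True
        c ∨ (n ∨ c) = False
          n ∨ c = False
      ((c ∨ ¬m) ∧ (¬n → ¬k)) ↔ ((n ∨ c) ∨ (¬n → n)) = True
        (c ∨ ¬m) ∧ (¬n → ¬k) = False
          c ∨ ¬m = True
            ¬m = True
          ¬n → ¬k = False
            ¬n = True
            ¬k = False
        (n ∨ c) ∨ (¬n → n) = False
          n ∨ c = False
          ¬n → n = False
            ¬n = True
The formula evaluates to True.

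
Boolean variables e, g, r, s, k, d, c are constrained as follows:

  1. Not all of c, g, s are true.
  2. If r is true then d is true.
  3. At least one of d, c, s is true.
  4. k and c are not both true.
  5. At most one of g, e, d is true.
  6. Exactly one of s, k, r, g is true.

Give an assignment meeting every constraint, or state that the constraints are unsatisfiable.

e = False, g = False, r = False, s = False, k = True, d = True, c = False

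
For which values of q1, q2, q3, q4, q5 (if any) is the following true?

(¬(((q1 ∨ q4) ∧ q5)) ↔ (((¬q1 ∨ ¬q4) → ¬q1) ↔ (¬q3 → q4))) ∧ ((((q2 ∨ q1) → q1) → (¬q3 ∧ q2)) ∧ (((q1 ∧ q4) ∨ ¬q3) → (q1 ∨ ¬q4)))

q1: True, q2: True, q3: False, q4: True, q5: False

  ¬(((q1 ∨ q4) ∧ q5)) ↔ (((¬q1 ∨ ¬q4) → ¬q1) ↔ (¬q3 → q4)) = True
    ¬(((q1 ∨ q4) ∧ q5)) = True
      (q1 ∨ q4) ∧ q5 = False
        q1 ∨ q4 = True
    ((¬q1 ∨ ¬q4) → ¬q1) ↔ (¬q3 → q4) = True
      (¬q1 ∨ ¬q4) → ¬q1 = True
        ¬q1 ∨ ¬q4 = False
          ¬q1 = False
          ¬q4 = False
        ¬q1 = False
      ¬q3 → q4 = True
        ¬q3 = True
  (((q2 ∨ q1) → q1) → (¬q3 ∧ q2)) ∧ (((q1 ∧ q4) ∨ ¬q3) → (q1 ∨ ¬q4)) = True
    ((q2 ∨ q1) → q1) → (¬q3 ∧ q2) = True
      (q2 ∨ q1) → q1 = True
        q2 ∨ q1 = True
      ¬q3 ∧ q2 = True
        ¬q3 = True
    ((q1 ∧ q4) ∨ ¬q3) → (q1 ∨ ¬q4) = True
      (q1 ∧ q4) ∨ ¬q3 = True
        q1 ∧ q4 = True
        ¬q3 = True
      q1 ∨ ¬q4 = True
        ¬q4 = False
Both conjuncts True, so the formula holds.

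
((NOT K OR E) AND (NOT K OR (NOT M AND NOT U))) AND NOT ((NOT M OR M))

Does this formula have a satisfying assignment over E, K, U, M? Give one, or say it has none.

The conjunct NOT ((NOT M OR M)) is unsatisfiable on its own:
  M=F: evaluates to False.
  M=T: evaluates to False.
So the whole conjunction is unsatisfiable.

The formula is unsatisfiable.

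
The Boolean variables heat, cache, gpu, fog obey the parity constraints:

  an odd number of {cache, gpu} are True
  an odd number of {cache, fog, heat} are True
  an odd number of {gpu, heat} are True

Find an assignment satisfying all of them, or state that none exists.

heat = True, cache = True, gpu = False, fog = True

{cache, gpu}: 1 true → odd ✓
{cache, fog, heat}: 3 true → odd ✓
{gpu, heat}: 1 true → odd ✓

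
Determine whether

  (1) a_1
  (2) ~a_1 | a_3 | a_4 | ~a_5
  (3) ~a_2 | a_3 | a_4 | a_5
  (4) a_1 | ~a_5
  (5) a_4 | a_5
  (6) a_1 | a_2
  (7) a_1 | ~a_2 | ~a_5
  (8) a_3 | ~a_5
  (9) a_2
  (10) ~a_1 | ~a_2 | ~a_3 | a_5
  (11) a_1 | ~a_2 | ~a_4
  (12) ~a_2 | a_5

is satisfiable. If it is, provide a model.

Unit clause (a_1) forces a_1 = True.
Unit clause (a_2) forces a_2 = True.
In (~a_2 | a_5) only a_5 is left, so a_5 = True.
In (a_3 | ~a_5) only a_3 is left, so a_3 = True.
Set a_4 = True.
All clauses satisfied.

a_1=T; a_2=T; a_3=T; a_4=T; a_5=T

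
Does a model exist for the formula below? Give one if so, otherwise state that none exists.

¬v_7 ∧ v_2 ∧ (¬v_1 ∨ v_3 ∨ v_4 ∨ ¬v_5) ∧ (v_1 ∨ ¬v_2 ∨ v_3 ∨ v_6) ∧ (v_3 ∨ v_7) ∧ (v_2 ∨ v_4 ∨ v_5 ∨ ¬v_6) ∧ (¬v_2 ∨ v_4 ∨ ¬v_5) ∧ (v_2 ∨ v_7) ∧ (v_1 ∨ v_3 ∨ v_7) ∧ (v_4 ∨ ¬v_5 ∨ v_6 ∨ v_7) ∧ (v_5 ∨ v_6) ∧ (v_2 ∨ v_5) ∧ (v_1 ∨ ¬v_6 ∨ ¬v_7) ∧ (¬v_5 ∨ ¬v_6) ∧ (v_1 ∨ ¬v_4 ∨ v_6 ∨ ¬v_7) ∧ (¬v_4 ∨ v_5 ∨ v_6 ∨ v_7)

v_1 = True; v_2 = True; v_3 = True; v_4 = True; v_5 = True; v_6 = False; v_7 = False

Unit clause (¬v_7) forces v_7 = False.
Unit clause (v_2) forces v_2 = True.
In (v_3 ∨ v_7) only v_3 is left, so v_3 = True.
Set v_1 = True.
Set v_4 = True.
Set v_5 = True.
  then (¬v_5 ∨ ¬v_6) forces v_6 = False.
All clauses satisfied.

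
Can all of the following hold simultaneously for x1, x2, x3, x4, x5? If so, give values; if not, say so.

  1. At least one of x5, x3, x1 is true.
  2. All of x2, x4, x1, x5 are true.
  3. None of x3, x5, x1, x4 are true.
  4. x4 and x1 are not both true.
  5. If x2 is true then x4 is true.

Case x1 = True:
  Constraint (3) is violated (x1=T) — contradiction.
Case x1 = False:
  Constraint (2) is violated (x1=F) — contradiction.
Both cases fail — unsatisfiable.

The formula is unsatisfiable.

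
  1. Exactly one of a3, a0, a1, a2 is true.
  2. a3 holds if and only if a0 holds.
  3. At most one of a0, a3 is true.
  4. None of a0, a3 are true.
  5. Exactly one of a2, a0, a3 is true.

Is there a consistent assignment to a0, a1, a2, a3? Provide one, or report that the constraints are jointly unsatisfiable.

a0 = False, a1 = False, a2 = True, a3 = False

  (1) {a3, a0, a1, a2}: 1 true — exactly one ✓
  (2) a3=F, a0=F — same ✓
  (3) {a0, a3}: 0 true — at most one ✓
  (4) {a0, a3}: 0 true — none ✓
  (5) {a2, a0, a3}: 1 true — exactly one ✓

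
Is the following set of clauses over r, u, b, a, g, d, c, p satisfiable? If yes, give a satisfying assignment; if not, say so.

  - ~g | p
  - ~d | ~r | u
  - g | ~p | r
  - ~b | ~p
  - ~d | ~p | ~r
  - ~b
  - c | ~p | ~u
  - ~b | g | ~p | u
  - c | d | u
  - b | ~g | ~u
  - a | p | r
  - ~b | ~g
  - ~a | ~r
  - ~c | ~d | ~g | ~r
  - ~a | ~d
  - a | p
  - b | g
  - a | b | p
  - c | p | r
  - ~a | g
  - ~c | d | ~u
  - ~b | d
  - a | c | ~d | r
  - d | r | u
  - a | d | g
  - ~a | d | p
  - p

r = True, u = False, b = False, a = False, g = True, d = False, c = True, p = True

Unit clause (~b) forces b = False.
In (b | g) only g is left, so g = True.
Unit clause (p) forces p = True.
In (b | ~g | ~u) only ~u is left, so u = False.
Set r = True.
  then (~d | ~r | u) forces d = False.
  then (c | d | u) forces c = True.
  then (~a | ~r) forces a = False.
All clauses satisfied.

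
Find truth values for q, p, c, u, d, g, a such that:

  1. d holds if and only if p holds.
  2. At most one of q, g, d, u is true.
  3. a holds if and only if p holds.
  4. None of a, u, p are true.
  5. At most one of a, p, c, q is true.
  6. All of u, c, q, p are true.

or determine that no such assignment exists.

No satisfying assignment exists.

Case p = True:
  Constraint (4) is violated (p=T) — contradiction.
Case p = False:
  Constraint (6) is violated (p=F) — contradiction.
Both cases fail — unsatisfiable.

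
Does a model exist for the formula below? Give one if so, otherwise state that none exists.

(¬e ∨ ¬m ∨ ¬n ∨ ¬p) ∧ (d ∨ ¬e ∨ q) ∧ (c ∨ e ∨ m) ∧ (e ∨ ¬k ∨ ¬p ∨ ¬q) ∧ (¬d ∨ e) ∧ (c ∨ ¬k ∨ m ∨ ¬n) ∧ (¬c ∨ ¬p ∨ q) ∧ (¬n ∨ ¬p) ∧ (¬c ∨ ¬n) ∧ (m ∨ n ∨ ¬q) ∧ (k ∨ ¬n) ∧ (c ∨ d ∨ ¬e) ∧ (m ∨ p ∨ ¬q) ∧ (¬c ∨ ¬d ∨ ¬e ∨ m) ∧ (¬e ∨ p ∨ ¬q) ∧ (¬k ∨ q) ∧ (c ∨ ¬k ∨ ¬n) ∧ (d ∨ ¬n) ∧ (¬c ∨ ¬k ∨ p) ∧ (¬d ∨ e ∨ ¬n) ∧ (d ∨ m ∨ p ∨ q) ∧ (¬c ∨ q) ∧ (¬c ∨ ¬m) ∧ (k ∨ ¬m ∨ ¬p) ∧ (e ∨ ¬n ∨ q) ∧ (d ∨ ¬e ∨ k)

e = True, c = False, k = False, q = False, n = False, m = True, d = True, p = False

Set e = True.
Try c = True:
  (¬c ∨ ¬n) forces n = False.
  (¬c ∨ q) forces q = True.
  (m ∨ n ∨ ¬q) forces m = True.
  clause (¬c ∨ ¬m) is falsified — backtrack.
So c = False.
  then (c ∨ d ∨ ¬e) forces d = True.
Set k = False.
  then (k ∨ ¬n) forces n = False.
Set q = False.
Set m = True.
  then (k ∨ ¬m ∨ ¬p) forces p = False.
All clauses satisfied.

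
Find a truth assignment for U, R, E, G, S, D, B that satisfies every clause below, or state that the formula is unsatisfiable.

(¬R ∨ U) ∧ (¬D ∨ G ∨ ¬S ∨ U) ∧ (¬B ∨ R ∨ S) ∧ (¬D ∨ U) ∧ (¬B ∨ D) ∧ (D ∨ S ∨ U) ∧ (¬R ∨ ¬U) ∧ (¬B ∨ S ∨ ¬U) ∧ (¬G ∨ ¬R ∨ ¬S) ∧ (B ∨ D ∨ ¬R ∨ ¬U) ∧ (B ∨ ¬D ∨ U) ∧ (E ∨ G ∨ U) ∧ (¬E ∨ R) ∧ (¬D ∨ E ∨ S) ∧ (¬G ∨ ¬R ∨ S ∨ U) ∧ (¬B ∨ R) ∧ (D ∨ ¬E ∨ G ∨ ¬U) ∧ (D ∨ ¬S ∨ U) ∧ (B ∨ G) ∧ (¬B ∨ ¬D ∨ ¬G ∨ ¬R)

U = True; R = False; E = False; G = True; S = True; D = False; B = False

Try U = False:
  (¬R ∨ U) forces R = False.
  (¬D ∨ U) forces D = False.
  (¬B ∨ D) forces B = False.
  (D ∨ S ∨ U) forces S = True.
  clause (D ∨ ¬S ∨ U) is falsified — backtrack.
So U = True.
  then (¬R ∨ ¬U) forces R = False.
  then (¬E ∨ R) forces E = False.
  then (¬B ∨ R) forces B = False.
  then (B ∨ G) forces G = True.
Set S = True.
Set D = False.
All clauses satisfied.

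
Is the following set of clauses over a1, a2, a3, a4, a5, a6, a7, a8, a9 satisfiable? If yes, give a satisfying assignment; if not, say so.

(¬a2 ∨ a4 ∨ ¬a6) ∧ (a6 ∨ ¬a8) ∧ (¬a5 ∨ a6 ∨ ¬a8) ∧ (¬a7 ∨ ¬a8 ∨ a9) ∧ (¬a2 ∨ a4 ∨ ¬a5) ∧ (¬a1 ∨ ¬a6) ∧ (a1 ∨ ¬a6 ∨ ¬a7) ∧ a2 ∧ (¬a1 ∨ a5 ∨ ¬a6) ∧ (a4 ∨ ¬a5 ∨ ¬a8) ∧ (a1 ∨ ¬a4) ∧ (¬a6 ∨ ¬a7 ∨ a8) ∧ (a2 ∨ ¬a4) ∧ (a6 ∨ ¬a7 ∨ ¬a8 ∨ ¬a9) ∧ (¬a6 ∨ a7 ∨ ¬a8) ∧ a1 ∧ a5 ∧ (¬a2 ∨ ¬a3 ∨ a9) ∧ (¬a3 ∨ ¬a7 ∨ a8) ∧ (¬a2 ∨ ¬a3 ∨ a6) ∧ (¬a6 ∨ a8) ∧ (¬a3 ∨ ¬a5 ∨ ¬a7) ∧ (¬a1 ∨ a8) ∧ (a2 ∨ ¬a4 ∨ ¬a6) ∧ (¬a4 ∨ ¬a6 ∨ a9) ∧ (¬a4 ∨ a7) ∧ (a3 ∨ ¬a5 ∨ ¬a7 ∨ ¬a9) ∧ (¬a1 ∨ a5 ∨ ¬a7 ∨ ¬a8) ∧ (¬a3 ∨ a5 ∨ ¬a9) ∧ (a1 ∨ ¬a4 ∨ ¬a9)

Case a1 = True:
  (¬a1 ∨ ¬a6) forces a6 = False.
  (a6 ∨ ¬a8) forces a8 = False.
  Clause (¬a1 ∨ a8) is falsified — contradiction.
Case a1 = False:
  Clause (a1) is falsified — contradiction.
Both cases fail, so the formula is unsatisfiable.

Unsatisfiable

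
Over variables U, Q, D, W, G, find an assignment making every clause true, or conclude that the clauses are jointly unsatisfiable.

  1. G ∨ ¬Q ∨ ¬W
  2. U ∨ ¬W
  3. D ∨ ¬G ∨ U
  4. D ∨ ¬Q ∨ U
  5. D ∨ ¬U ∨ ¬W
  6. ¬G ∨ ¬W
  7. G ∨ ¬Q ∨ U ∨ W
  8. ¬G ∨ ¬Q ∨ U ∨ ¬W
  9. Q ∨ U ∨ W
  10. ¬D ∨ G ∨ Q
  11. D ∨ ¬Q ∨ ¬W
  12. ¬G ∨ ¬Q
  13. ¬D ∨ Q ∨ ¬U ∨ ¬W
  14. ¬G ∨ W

Try U = False:
  (U ∨ ¬W) forces W = False.
  (Q ∨ U ∨ W) forces Q = True.
  (D ∨ ¬Q ∨ U) forces D = True.
  (G ∨ ¬Q ∨ U ∨ W) forces G = True.
  clause (¬G ∨ ¬Q) is falsified — backtrack.
So U = True.
Set Q = True.
  then (¬G ∨ ¬Q) forces G = False.
  then (G ∨ ¬Q ∨ ¬W) forces W = False.
Set D = True.
All clauses satisfied.

U = True; Q = True; D = True; W = False; G = False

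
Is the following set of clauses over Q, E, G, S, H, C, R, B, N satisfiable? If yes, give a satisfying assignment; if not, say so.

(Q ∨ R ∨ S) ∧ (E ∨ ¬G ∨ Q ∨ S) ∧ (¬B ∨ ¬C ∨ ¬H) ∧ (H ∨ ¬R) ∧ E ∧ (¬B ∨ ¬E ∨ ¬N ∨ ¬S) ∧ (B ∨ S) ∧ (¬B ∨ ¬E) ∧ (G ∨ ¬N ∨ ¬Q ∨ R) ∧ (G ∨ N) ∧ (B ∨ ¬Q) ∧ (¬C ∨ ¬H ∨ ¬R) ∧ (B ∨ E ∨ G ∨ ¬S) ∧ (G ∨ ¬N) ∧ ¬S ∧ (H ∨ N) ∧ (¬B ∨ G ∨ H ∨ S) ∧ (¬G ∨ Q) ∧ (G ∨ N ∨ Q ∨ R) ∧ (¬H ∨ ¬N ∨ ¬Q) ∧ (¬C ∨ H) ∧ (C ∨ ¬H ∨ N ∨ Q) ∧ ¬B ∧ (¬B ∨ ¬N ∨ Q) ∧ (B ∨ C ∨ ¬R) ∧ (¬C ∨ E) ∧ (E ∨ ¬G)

The formula is unsatisfiable.

Case E = True:
  (¬B ∨ ¬E) forces B = False.
  (B ∨ S) forces S = True.
  Clause (¬S) is falsified — contradiction.
Case E = False:
  Clause (E) is falsified — contradiction.
Both cases fail, so the formula is unsatisfiable.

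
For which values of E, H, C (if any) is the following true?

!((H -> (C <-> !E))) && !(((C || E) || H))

UNSATISFIABLE

Case H = True: the conjunct !(((C || E) || H)) becomes !(((C || E) || True)) = False.
Case H = False: the conjunct !((H -> (C <-> !E))) becomes !((False -> (C <-> !E))) = False.
Both cases fail — unsatisfiable.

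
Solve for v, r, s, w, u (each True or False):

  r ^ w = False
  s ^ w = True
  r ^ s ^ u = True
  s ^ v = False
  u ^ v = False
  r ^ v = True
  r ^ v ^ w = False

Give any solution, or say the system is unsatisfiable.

v = False, r = True, s = False, w = True, u = False

r ^ w = T ^ T = False ✓
s ^ w = F ^ T = True ✓
r ^ s ^ u = T ^ F ^ F = True ✓
s ^ v = F ^ F = False ✓
u ^ v = F ^ F = False ✓
r ^ v = T ^ F = True ✓
r ^ v ^ w = T ^ F ^ T = False ✓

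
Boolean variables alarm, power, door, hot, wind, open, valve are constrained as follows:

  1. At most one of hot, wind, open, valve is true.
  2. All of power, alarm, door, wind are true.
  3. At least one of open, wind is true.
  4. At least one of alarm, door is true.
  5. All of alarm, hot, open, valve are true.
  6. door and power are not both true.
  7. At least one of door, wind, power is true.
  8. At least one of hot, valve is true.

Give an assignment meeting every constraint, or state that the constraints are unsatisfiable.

UNSATISFIABLE

Case door = True:
  (2) forces power = True.
  Constraint (6) is violated (door=T, power=T) — contradiction.
Case door = False:
  Constraint (2) is violated (door=F) — contradiction.
Both cases fail — unsatisfiable.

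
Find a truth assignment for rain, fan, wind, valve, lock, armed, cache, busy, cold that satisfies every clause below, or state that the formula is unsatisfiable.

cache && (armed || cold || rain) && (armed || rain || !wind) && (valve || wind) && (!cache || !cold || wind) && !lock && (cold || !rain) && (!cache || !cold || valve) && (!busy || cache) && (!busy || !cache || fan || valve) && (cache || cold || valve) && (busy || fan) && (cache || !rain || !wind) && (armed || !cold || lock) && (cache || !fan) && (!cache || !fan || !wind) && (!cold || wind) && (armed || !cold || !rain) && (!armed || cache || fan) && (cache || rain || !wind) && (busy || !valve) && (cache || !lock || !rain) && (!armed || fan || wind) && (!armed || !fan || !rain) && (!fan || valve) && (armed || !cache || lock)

Unit clause (cache) forces cache = True.
Unit clause (!lock) forces lock = False.
In (armed || !cache || lock) only armed is left, so armed = True.
Set rain = False.
Set fan = False.
  then (busy || fan) forces busy = True.
  then (!armed || fan || wind) forces wind = True.
  then (!busy || !cache || fan || valve) forces valve = True.
Set cold = False.
All clauses satisfied.

rain=F, fan=F, wind=T, valve=T, lock=F, armed=T, cache=T, busy=T, cold=F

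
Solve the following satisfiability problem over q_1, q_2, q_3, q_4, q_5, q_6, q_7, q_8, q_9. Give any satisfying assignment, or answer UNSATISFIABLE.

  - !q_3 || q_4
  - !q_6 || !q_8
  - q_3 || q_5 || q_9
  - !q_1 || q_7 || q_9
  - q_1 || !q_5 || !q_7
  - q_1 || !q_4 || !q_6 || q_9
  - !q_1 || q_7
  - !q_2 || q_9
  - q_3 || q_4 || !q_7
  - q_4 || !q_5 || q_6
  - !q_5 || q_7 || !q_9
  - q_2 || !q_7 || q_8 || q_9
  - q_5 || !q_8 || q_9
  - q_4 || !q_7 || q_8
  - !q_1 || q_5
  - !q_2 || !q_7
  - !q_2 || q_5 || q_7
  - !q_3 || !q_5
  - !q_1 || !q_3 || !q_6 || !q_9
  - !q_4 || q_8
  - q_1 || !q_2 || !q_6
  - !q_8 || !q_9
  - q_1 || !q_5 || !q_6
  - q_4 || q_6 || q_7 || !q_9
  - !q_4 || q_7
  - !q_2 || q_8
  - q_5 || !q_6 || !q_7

Set q_1 = False.
Set q_2 = False.
Set q_3 = False.
Set q_4 = False.
  then (q_3 || q_4 || !q_7) forces q_7 = False.
Set q_5 = False.
  then (q_3 || q_5 || q_9) forces q_9 = True.
  then (!q_8 || !q_9) forces q_8 = False.
  then (q_4 || q_6 || q_7 || !q_9) forces q_6 = True.
All clauses satisfied.

q_1=F; q_2=F; q_3=F; q_4=F; q_5=F; q_6=T; q_7=F; q_8=F; q_9=T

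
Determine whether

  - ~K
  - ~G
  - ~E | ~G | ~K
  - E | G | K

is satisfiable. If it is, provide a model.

Unit clause (~K) forces K = False.
Unit clause (~G) forces G = False.
In (E | G | K) only E is left, so E = True.
Check each clause:
  (~K): ~K holds.
  (~G): ~G holds.
  (~E | ~G | ~K): ~G holds.
  (E | G | K): E holds.
All clauses satisfied.

G = False, E = True, K = False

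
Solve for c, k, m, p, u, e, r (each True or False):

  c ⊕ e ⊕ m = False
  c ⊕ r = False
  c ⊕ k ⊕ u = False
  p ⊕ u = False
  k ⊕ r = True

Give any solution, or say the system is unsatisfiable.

c=T, k=F, m=F, p=T, u=T, e=T, r=T

c ⊕ e ⊕ m = T ⊕ T ⊕ F = False ✓
c ⊕ r = T ⊕ T = False ✓
c ⊕ k ⊕ u = T ⊕ F ⊕ T = False ✓
p ⊕ u = T ⊕ T = False ✓
k ⊕ r = F ⊕ T = True ✓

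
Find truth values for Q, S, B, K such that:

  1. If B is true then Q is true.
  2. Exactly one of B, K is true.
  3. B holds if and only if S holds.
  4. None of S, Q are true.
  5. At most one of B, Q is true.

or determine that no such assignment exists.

Q: False, S: False, B: False, K: True

  (1) B=F ⇒ Q: vacuous ✓
  (2) {B, K}: 1 true — exactly one ✓
  (3) B=F, S=F — same ✓
  (4) {S, Q}: 0 true — none ✓
  (5) {B, Q}: 0 true — at most one ✓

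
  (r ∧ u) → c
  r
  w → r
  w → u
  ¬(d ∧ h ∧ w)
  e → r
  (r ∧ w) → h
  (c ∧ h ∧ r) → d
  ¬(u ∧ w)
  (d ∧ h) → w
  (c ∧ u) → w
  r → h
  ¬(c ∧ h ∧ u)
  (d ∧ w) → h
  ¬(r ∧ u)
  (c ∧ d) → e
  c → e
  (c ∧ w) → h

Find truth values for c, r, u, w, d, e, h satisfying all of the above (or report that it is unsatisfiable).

c = False, r = True, u = False, w = False, d = False, e = False, h = True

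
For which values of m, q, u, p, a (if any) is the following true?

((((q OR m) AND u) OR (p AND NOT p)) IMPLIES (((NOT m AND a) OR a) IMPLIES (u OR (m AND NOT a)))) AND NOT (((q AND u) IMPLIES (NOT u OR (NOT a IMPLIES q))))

No satisfying assignment exists.

The conjunct NOT (((q AND u) IMPLIES (NOT u OR (NOT a IMPLIES q)))) is unsatisfiable on its own:
  q=F, u=F, a=F: evaluates to False.
  q=F, u=F, a=T: evaluates to False.
  q=F, u=T, a=F: evaluates to False.
  q=F, u=T, a=T: evaluates to False.
  q=T, u=F, a=F: evaluates to False.
  q=T, u=F, a=T: evaluates to False.
  q=T, u=T, a=F: evaluates to False.
  q=T, u=T, a=T: evaluates to False.
So the whole conjunction is unsatisfiable.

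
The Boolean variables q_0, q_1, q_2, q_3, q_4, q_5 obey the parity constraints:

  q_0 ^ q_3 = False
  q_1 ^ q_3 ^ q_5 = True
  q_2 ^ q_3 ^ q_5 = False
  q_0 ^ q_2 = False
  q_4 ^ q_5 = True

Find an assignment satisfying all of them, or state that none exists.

q_0: False, q_1: True, q_2: False, q_3: False, q_4: True, q_5: False

q_0 ^ q_3 = F ^ F = False ✓
q_1 ^ q_3 ^ q_5 = T ^ F ^ F = True ✓
q_2 ^ q_3 ^ q_5 = F ^ F ^ F = False ✓
q_0 ^ q_2 = F ^ F = False ✓
q_4 ^ q_5 = T ^ F = True ✓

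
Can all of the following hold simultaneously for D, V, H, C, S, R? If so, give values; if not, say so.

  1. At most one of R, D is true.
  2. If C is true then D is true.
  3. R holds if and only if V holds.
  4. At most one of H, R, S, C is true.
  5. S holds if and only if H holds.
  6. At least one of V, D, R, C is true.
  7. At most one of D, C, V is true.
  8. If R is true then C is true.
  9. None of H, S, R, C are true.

D=T; V=F; H=F; C=F; S=F; R=F

  (1) {R, D}: 1 true — at most one ✓
  (2) C=F ⇒ D: vacuous ✓
  (3) R=F, V=F — same ✓
  (4) {H, R, S, C}: 0 true — at most one ✓
  (5) S=F, H=F — same ✓
  (6) {V, D, R, C}: 1 true — at least one ✓
  (7) {D, C, V}: 1 true — at most one ✓
  (8) R=F ⇒ C: vacuous ✓
  (9) {H, S, R, C}: 0 true — none ✓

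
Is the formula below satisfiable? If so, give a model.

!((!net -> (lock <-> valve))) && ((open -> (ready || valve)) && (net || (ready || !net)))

net: False, valve: False, ready: False, open: False, lock: True

  !((!net -> (lock <-> valve))) = True
    !net -> (lock <-> valve) = False
      !net = True
      lock <-> valve = False
  (open -> (ready || valve)) && (net || (ready || !net)) = True
    open -> (ready || valve) = True
      ready || valve = False
    net || (ready || !net) = True
      ready || !net = True
        !net = True
Both conjuncts True, so the formula holds.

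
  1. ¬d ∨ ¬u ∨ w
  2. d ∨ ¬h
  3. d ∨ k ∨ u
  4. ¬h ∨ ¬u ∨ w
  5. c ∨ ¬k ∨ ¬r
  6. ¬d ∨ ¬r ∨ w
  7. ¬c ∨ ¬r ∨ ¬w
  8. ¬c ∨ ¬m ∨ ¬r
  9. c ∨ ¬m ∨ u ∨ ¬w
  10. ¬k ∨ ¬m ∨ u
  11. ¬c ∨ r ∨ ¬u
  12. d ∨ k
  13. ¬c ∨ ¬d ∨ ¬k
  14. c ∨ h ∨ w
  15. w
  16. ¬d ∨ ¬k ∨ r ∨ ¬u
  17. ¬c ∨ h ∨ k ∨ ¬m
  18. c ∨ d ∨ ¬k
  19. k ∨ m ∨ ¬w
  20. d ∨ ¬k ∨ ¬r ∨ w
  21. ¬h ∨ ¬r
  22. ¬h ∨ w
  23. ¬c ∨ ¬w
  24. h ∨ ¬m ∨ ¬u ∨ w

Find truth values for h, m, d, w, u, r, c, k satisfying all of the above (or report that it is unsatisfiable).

Unit clause (w) forces w = True.
In (¬c ∨ ¬w) only ¬c is left, so c = False.
Set h = True.
  then (d ∨ ¬h) forces d = True.
  then (¬h ∨ ¬r) forces r = False.
Set m = True.
  then (c ∨ ¬m ∨ u ∨ ¬w) forces u = True.
  then (¬d ∨ ¬k ∨ r ∨ ¬u) forces k = False.
All clauses satisfied.

h = True, m = True, d = True, w = True, u = True, r = False, c = False, k = False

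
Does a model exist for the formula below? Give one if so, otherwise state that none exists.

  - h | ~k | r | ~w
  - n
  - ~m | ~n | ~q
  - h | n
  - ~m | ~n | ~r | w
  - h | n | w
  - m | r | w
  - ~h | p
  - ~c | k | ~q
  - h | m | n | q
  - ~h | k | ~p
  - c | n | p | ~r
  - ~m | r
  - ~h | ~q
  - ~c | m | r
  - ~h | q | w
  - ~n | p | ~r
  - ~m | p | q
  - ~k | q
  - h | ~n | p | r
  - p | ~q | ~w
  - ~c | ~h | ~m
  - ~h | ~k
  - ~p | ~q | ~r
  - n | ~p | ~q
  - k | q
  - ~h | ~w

r = False, p = True, c = False, k = False, n = True, q = True, w = True, m = False, h = False

Unit clause (n) forces n = True.
Try r = True:
  (~n | p | ~r) forces p = True.
  (~p | ~q | ~r) forces q = False.
  (~k | q) forces k = False.
  clause (k | q) is falsified — backtrack.
So r = False.
  then (~m | r) forces m = False.
  then (~c | m | r) forces c = False.
  then (m | r | w) forces w = True.
  then (~h | ~w) forces h = False.
  then (h | ~k | r | ~w) forces k = False.
  then (h | ~n | p | r) forces p = True.
  then (k | q) forces q = True.
All clauses satisfied.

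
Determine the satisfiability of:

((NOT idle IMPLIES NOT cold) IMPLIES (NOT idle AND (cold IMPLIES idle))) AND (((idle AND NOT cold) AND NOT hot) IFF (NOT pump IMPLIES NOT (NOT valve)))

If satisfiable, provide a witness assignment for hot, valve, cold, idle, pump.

hot = False, valve = False, cold = False, idle = False, pump = False

  (NOT idle IMPLIES NOT cold) IMPLIES (NOT idle AND (cold IMPLIES idle)) = True
    NOT idle IMPLIES NOT cold = True
      NOT idle = True
      NOT cold = True
    NOT idle AND (cold IMPLIES idle) = True
      NOT idle = True
      cold IMPLIES idle = True
  ((idle AND NOT cold) AND NOT hot) IFF (NOT pump IMPLIES NOT (NOT valve)) = True
    (idle AND NOT cold) AND NOT hot = False
      idle AND NOT cold = False
        NOT cold = True
      NOT hot = True
    NOT pump IMPLIES NOT (NOT valve) = False
      NOT pump = True
      NOT (NOT valve) = False
        NOT valve = True
Both conjuncts True, so the formula holds.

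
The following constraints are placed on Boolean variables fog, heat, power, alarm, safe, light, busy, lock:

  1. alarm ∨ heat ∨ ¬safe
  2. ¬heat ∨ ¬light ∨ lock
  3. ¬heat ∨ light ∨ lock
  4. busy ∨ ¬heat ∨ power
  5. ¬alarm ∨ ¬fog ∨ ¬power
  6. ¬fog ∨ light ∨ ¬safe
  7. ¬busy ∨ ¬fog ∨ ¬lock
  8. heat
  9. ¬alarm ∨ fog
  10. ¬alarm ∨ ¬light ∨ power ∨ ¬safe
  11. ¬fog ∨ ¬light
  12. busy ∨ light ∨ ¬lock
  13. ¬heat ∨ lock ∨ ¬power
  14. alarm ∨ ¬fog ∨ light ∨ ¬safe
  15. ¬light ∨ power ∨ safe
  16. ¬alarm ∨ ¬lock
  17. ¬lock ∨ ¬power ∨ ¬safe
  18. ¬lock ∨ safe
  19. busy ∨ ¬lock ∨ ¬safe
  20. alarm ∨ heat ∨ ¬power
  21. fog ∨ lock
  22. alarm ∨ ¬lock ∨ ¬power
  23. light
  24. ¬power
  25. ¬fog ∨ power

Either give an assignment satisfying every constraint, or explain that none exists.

Unit clause (heat) forces heat = True.
Unit clause (light) forces light = True.
Unit clause (¬power) forces power = False.
In (¬fog ∨ power) only ¬fog is left, so fog = False.
In (¬heat ∨ ¬light ∨ lock) only lock is left, so lock = True.
In (busy ∨ ¬heat ∨ power) only busy is left, so busy = True.
In (¬alarm ∨ fog) only ¬alarm is left, so alarm = False.
In (¬light ∨ power ∨ safe) only safe is left, so safe = True.
All clauses satisfied.

fog = False, heat = True, power = False, alarm = False, safe = True, light = True, busy = True, lock = True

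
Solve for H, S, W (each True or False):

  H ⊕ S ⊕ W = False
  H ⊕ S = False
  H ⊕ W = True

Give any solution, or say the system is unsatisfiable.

H=T, S=T, W=F

H ⊕ S ⊕ W = T ⊕ T ⊕ F = False ✓
H ⊕ S = T ⊕ T = False ✓
H ⊕ W = T ⊕ F = True ✓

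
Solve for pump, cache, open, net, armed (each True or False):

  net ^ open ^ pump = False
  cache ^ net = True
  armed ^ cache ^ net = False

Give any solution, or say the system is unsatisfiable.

pump = True, cache = False, open = False, net = True, armed = True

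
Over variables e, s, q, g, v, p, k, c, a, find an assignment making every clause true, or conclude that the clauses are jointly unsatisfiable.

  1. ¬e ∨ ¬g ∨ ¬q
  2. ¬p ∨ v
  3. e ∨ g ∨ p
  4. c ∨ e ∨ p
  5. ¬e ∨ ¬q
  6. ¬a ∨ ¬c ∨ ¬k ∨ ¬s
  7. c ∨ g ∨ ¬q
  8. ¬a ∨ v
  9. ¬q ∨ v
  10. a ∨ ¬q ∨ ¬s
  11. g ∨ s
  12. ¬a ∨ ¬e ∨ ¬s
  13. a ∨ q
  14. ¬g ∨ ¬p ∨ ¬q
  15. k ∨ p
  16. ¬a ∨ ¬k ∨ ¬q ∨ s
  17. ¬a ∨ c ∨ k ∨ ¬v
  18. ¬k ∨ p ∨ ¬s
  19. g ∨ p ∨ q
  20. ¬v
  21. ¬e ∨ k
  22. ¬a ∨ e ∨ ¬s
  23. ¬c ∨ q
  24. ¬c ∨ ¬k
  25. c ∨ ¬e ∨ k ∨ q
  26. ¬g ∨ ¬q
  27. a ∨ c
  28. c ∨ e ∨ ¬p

Case v = True:
  Clause (¬v) is falsified — contradiction.
Case v = False:
  (¬p ∨ v) forces p = False.
  (¬a ∨ v) forces a = False.
  (¬q ∨ v) forces q = False.
  Clause (a ∨ q) is falsified — contradiction.
Both cases fail, so the formula is unsatisfiable.

The formula is unsatisfiable.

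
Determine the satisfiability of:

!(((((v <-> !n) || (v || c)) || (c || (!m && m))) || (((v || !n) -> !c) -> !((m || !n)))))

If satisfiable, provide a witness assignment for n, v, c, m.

n: False; v: False; c: False; m: False

  !(((((v <-> !n) || (v || c)) || (c || (!m && m))) || (((v || !n) -> !c) -> !((m || !n))))) = True
    (((v <-> !n) || (v || c)) || (c || (!m && m))) || (((v || !n) -> !c) -> !((m || !n))) = False
      ((v <-> !n) || (v || c)) || (c || (!m && m)) = False
        (v <-> !n) || (v || c) = False
          v <-> !n = False
            !n = True
          v || c = False
        c || (!m && m) = False
          !m && m = False
            !m = True
      ((v || !n) -> !c) -> !((m || !n)) = False
        (v || !n) -> !c = True
          v || !n = True
            !n = True
          !c = True
        !((m || !n)) = False
          m || !n = True
            !n = True
The formula evaluates to True.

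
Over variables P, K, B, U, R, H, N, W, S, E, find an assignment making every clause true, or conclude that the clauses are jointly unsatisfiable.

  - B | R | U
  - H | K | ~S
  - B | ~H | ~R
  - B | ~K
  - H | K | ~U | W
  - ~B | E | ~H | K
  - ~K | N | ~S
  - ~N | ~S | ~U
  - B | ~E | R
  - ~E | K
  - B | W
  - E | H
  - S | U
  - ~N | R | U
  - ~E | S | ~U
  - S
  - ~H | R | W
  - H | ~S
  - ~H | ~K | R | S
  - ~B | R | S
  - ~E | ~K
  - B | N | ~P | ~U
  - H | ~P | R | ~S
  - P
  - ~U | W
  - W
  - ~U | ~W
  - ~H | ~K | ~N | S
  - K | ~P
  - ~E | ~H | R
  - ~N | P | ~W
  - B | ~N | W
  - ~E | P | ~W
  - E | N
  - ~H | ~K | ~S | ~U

P=T, K=T, B=T, U=F, R=T, H=T, N=T, W=T, S=T, E=F

Unit clause (S) forces S = True.
In (H | ~S) only H is left, so H = True.
Unit clause (P) forces P = True.
Unit clause (W) forces W = True.
In (~U | ~W) only ~U is left, so U = False.
In (K | ~P) only K is left, so K = True.
In (B | ~K) only B is left, so B = True.
In (~K | N | ~S) only N is left, so N = True.
In (~N | R | U) only R is left, so R = True.
In (~E | ~K) only ~E is left, so E = False.
All clauses satisfied.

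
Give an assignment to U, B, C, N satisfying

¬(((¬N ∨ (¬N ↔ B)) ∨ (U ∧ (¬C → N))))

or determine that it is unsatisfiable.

U: False, B: True, C: False, N: True

  ¬(((¬N ∨ (¬N ↔ B)) ∨ (U ∧ (¬C → N)))) = True
    (¬N ∨ (¬N ↔ B)) ∨ (U ∧ (¬C → N)) = False
      ¬N ∨ (¬N ↔ B) = False
        ¬N = False
        ¬N ↔ B = False
          ¬N = False
      U ∧ (¬C → N) = False
        ¬C → N = True
          ¬C = True
The formula evaluates to True.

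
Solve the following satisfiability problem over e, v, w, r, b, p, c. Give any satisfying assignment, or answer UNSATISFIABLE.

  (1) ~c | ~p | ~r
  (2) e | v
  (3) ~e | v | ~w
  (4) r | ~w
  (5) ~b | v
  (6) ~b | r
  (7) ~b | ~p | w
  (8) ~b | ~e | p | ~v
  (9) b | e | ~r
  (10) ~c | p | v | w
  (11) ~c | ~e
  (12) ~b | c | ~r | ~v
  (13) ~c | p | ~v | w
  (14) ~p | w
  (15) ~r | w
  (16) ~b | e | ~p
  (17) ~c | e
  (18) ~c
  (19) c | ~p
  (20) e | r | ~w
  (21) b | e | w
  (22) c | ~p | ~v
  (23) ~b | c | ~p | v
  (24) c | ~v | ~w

Unit clause (~c) forces c = False.
In (c | ~p) only ~p is left, so p = False.
Try e = False:
  (e | v) forces v = True.
  (c | ~v | ~w) forces w = False.
  (~r | w) forces r = False.
  (~b | r) forces b = False.
  clause (b | e | w) is falsified — backtrack.
So e = True.
Set v = True.
  then (~b | ~e | p | ~v) forces b = False.
  then (c | ~v | ~w) forces w = False.
  then (~r | w) forces r = False.
All clauses satisfied.

e = True; v = True; w = False; r = False; b = False; p = False; c = False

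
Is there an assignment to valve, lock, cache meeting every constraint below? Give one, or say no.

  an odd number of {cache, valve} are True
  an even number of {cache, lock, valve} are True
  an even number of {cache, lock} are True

valve = False; lock = True; cache = True

{cache, valve}: 1 true → odd ✓
{cache, lock, valve}: 2 true → even ✓
{cache, lock}: 2 true → even ✓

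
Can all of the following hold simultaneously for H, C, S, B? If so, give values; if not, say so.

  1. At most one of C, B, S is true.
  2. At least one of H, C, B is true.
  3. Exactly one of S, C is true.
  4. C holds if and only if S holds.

The formula is unsatisfiable.

Case S = True:
  (1) with S=T forces C = False.
  Constraint (4) is violated (C=F, S=T) — contradiction.
Case S = False:
  (3) with S=F forces C = True.
  Constraint (4) is violated (C=T, S=F) — contradiction.
Both cases fail — unsatisfiable.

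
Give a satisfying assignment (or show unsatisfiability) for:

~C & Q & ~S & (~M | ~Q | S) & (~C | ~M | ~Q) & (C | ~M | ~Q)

S=F; C=F; M=F; Q=T

Unit clause (~C) forces C = False.
Unit clause (Q) forces Q = True.
Unit clause (~S) forces S = False.
In (~M | ~Q | S) only ~M is left, so M = False.
Check each clause:
  (~C): ~C holds.
  (Q): Q holds.
  (~S): ~S holds.
  (~M | ~Q | S): ~M holds.
  (~C | ~M | ~Q): ~C holds.
  (C | ~M | ~Q): ~M holds.
All clauses satisfied.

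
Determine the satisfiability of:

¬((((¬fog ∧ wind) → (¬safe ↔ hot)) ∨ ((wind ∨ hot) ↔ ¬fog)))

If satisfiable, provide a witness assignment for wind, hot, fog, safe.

Case wind = True: the formula simplifies to ¬(((¬fog → (¬safe ↔ hot)) ∨ ¬fog)).
  fog = True: this becomes ¬((True ∨ False)) = False.
  fog = False: this becomes ¬(((¬safe ↔ hot) ∨ True)) = False.
Case wind = False: the formula becomes ¬((True ∨ (hot ↔ ¬fog))) = False.
Both cases fail — unsatisfiable.

UNSATISFIABLE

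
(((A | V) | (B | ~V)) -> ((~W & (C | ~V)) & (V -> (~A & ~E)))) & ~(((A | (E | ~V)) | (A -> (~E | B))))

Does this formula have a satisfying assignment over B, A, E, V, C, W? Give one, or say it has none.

UNSATISFIABLE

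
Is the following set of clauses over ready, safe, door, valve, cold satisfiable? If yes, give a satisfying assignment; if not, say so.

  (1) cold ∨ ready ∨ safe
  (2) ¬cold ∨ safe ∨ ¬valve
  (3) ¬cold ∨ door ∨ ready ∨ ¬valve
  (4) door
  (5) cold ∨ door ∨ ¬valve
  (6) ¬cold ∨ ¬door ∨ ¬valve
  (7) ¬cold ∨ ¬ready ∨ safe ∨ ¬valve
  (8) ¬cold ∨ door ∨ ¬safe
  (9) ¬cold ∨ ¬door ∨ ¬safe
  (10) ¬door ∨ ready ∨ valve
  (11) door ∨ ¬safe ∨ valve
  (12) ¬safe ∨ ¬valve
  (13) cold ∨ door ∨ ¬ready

ready = True, safe = False, door = True, valve = False, cold = False

Unit clause (door) forces door = True.
Set ready = True.
Set safe = False.
Set valve = False.
Set cold = False.
All clauses satisfied.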